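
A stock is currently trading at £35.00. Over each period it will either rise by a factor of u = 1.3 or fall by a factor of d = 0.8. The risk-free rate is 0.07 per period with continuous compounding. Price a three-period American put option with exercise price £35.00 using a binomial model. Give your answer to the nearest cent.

Risk-neutral probability p = (e^0.07 − 0.8)/(1.3 − 0.8) = 0.2725/0.5000 = 0.5450
Terminal stock prices: S_uuu = 76.89, S_uud = 47.32, S_udd = 29.12, S_ddd = 17.92
Terminal payoffs (K − S): max(-41.89, 0) = 0, max(-12.32, 0) = 0, max(5.88, 0) = 5.88, max(17.08, 0) = 17.08
Node uu (S = 59.15): continuation = e^(−0.07)·[0.5450·0.0000 + 0.4550·0.0000] = 0.0000; exercise value = 0.0000 ≤ continuation, so V_uu = 0.0000
Node ud (S = 36.4): continuation = e^(−0.07)·[0.5450·0.0000 + 0.4550·5.8800] = 2.4944; exercise value = 0.0000 ≤ continuation, so V_ud = 2.4944
Node dd (S = 22.4): continuation = e^(−0.07)·[0.5450·5.8800 + 0.4550·17.0800] = 10.2338; exercise value = 12.6000 > continuation, so V_dd = 12.6000 (exercise)
Node u (S = 45.5): continuation = e^(−0.07)·[0.5450·0.0000 + 0.4550·2.4944] = 1.0582; exercise value = 0.0000 ≤ continuation, so V_u = 1.0582
Node d (S = 28): continuation = e^(−0.07)·[0.5450·2.4944 + 0.4550·12.6000] = 6.6128; exercise value = 7.0000 > continuation, so V_d = 7.0000 (exercise)
Node 0 (S = 35): continuation = e^(−0.07)·[0.5450·1.0582 + 0.4550·7.0000] = 3.5073; exercise value = 0.0000 ≤ continuation, so V_0 = 3.5073

£3.51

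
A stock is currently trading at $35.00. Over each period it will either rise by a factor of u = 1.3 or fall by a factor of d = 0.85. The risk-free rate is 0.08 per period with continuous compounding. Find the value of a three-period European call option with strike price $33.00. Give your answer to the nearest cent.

$10.09

Risk-neutral probability p = (e^0.08 − 0.85)/(1.3 − 0.85) = 0.2333/0.4500 = 0.5184
Terminal stock prices: S_uuu = 76.89, S_uud = 50.28, S_udd = 32.87, S_ddd = 21.49
Terminal payoffs (S − K): max(43.89, 0) = 43.89, max(17.28, 0) = 17.28, max(-0.1263, 0) = 0, max(-11.51, 0) = 0
Node uu (S = 59.15): V_uu = e^(−0.08)·[0.5184·43.8950 + 0.4816·17.2775] = 28.6872
Node ud (S = 38.67): V_ud = e^(−0.08)·[0.5184·17.2775 + 0.4816·0.0000] = 8.2683
Node dd (S = 25.29): V_dd = e^(−0.08)·[0.5184·0.0000 + 0.4816·0.0000] = 0.0000
Node u (S = 45.5): V_u = e^(−0.08)·[0.5184·28.6872 + 0.4816·8.2683] = 17.4042
Node d (S = 29.75): V_d = e^(−0.08)·[0.5184·8.2683 + 0.4816·0.0000] = 3.9569
Node 0 (S = 35): V_0 = e^(−0.08)·[0.5184·17.4042 + 0.4816·3.9569] = 10.0880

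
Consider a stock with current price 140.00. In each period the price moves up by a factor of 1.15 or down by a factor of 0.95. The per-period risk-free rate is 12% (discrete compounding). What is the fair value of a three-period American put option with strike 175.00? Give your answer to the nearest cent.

35.00

Risk-neutral probability p = (1 + 0.12 − 0.95)/(1.15 − 0.95) = 0.1700/0.2000 = 0.8500
Terminal stock prices: S_uuu = 212.9, S_uud = 175.9, S_udd = 145.3, S_ddd = 120
Terminal payoffs (K − S): max(-37.92, 0) = 0, max(-0.8925, 0) = 0, max(29.7, 0) = 29.7, max(54.97, 0) = 54.97
Node uu (S = 185.1): continuation = 1/1.12·[0.8500·0.0000 + 0.1500·0.0000] = 0.0000; exercise value = 0.0000 ≤ continuation, so V_uu = 0.0000
Node ud (S = 152.9): continuation = 1/1.12·[0.8500·0.0000 + 0.1500·29.6975] = 3.9773; exercise value = 22.0500 > continuation, so V_ud = 22.0500 (exercise)
Node dd (S = 126.3): continuation = 1/1.12·[0.8500·29.6975 + 0.1500·54.9675] = 29.9000; exercise value = 48.6500 > continuation, so V_dd = 48.6500 (exercise)
Node u (S = 161): continuation = 1/1.12·[0.8500·0.0000 + 0.1500·22.0500] = 2.9531; exercise value = 14.0000 > continuation, so V_u = 14.0000 (exercise)
Node d (S = 133): continuation = 1/1.12·[0.8500·22.0500 + 0.1500·48.6500] = 23.2500; exercise value = 42.0000 > continuation, so V_d = 42.0000 (exercise)
Node 0 (S = 140): continuation = 1/1.12·[0.8500·14.0000 + 0.1500·42.0000] = 16.2500; exercise value = 35.0000 > continuation, so V_0 = 35.0000 (exercise)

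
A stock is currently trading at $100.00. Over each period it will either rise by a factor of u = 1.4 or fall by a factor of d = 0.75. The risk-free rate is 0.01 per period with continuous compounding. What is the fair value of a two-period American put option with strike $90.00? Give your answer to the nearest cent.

Risk-neutral probability p = (e^0.01 − 0.75)/(1.4 − 0.75) = 0.2601/0.6500 = 0.4001
Terminal stock prices: S_uu = 196, S_ud = 105, S_dd = 56.25
Terminal payoffs (K − S): max(-106, 0) = 0, max(-15, 0) = 0, max(33.75, 0) = 33.75
Node u (S = 140): continuation = e^(−0.01)·[0.4001·0.0000 + 0.5999·0.0000] = 0.0000; exercise value = 0.0000 ≤ continuation, so V_u = 0.0000
Node d (S = 75): continuation = e^(−0.01)·[0.4001·0.0000 + 0.5999·33.7500] = 20.0459; exercise value = 15.0000 ≤ continuation, so V_d = 20.0459
Node 0 (S = 100): continuation = e^(−0.01)·[0.4001·0.0000 + 0.5999·20.0459] = 11.9064; exercise value = 0.0000 ≤ continuation, so V_0 = 11.9064

$11.91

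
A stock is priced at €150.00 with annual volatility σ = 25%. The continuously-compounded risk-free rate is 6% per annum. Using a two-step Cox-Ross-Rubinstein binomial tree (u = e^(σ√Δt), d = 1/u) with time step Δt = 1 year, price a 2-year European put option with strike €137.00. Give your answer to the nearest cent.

CRR parameters: u = e^(σ√Δt) = e^(0.25·√1) = 1.2840, d = 1/u = 0.7788
Per-period rate: rΔt = 0.06·1 = 0.06, so R = e^0.06 = 1.0618
Risk-neutral probability p = (e^0.06 − 0.7788)/(1.2840 − 0.7788) = 0.2830/0.5052 = 0.5602
Terminal stock prices: S_uu = 247.3, S_ud = 150, S_dd = 90.98
Terminal payoffs (K − S): max(-110.3, 0) = 0, max(-13, 0) = 0, max(46.02, 0) = 46.02
Node u (S = 192.6): V_u = e^(−0.06)·[0.5602·0.0000 + 0.4398·0.0000] = 0.0000
Node d (S = 116.8): V_d = e^(−0.06)·[0.5602·0.0000 + 0.4398·46.0204] = 19.0603
Node 0 (S = 150): V_0 = e^(−0.06)·[0.5602·0.0000 + 0.4398·19.0603] = 7.8942

€7.89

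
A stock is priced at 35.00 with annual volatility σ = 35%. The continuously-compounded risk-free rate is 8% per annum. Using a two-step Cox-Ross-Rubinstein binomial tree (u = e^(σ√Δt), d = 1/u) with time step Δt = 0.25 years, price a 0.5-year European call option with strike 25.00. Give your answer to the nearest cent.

CRR parameters: u = e^(σ√Δt) = e^(0.35·√0.25) = 1.1912, d = 1/u = 0.8395
Per-period rate: rΔt = 0.08·0.25 = 0.02, so R = e^0.02 = 1.0202
Risk-neutral probability p = (e^0.02 − 0.8395)/(1.1912 − 0.8395) = 0.1807/0.3518 = 0.5138
Terminal stock prices: S_uu = 49.67, S_ud = 35, S_dd = 24.66
Terminal payoffs (S − K): max(24.67, 0) = 24.67, max(10, 0) = 10, max(-0.3359, 0) = 0
Node u (S = 41.69): V_u = e^(−0.02)·[0.5138·24.6674 + 0.4862·10.0000] = 17.1887
Node d (S = 29.38): V_d = e^(−0.02)·[0.5138·10.0000 + 0.4862·0.0000] = 5.0361
Node 0 (S = 35): V_0 = e^(−0.02)·[0.5138·17.1887 + 0.4862·5.0361] = 11.0566

11.06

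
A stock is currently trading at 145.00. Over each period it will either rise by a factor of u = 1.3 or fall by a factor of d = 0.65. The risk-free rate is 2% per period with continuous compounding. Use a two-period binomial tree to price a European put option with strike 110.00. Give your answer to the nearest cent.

Risk-neutral probability p = (e^0.02 − 0.65)/(1.3 − 0.65) = 0.3702/0.6500 = 0.5695
Terminal stock prices: S_uu = 245.1, S_ud = 122.5, S_dd = 61.26
Terminal payoffs (K − S): max(-135.1, 0) = 0, max(-12.53, 0) = 0, max(48.74, 0) = 48.74
Node u (S = 188.5): V_u = e^(−0.02)·[0.5695·0.0000 + 0.4305·0.0000] = 0.0000
Node d (S = 94.25): V_d = e^(−0.02)·[0.5695·0.0000 + 0.4305·48.7375] = 20.5641
Node 0 (S = 145): V_0 = e^(−0.02)·[0.5695·0.0000 + 0.4305·20.5641] = 8.6767

8.68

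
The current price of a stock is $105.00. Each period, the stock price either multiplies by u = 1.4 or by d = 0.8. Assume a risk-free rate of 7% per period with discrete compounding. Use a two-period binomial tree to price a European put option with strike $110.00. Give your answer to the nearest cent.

Risk-neutral probability p = (1 + 0.07 − 0.8)/(1.4 − 0.8) = 0.2700/0.6000 = 0.4500
Terminal stock prices: S_uu = 205.8, S_ud = 117.6, S_dd = 67.2
Terminal payoffs (K − S): max(-95.8, 0) = 0, max(-7.6, 0) = 0, max(42.8, 0) = 42.8
Node u (S = 147): V_u = 1/1.07·[0.4500·0.0000 + 0.5500·0.0000] = 0.0000
Node d (S = 84): V_d = 1/1.07·[0.4500·0.0000 + 0.5500·42.8000] = 22.0000
Node 0 (S = 105): V_0 = 1/1.07·[0.4500·0.0000 + 0.5500·22.0000] = 11.3084

$11.31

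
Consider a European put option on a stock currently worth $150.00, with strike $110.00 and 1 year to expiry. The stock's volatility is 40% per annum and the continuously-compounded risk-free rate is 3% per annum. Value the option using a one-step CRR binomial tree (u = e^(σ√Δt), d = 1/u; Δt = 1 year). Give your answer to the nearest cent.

$5.15

CRR parameters: u = e^(σ√Δt) = e^(0.4·√1) = 1.4918, d = 1/u = 0.6703
Per-period rate: rΔt = 0.03·1 = 0.03, so R = e^0.03 = 1.0305
Risk-neutral probability p = (e^0.03 − 0.6703)/(1.4918 − 0.6703) = 0.3601/0.8215 = 0.4384
Terminal stock prices: S_u = 223.8, S_d = 100.5
Terminal payoffs (K − S): max(-113.8, 0) = 0, max(9.452, 0) = 9.452
Node 0 (S = 150): V_0 = e^(−0.03)·[0.4384·0.0000 + 0.5616·9.4520] = 5.1515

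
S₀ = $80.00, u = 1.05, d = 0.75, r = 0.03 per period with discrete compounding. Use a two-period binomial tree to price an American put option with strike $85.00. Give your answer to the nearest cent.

Risk-neutral probability p = (1 + 0.03 − 0.75)/(1.05 − 0.75) = 0.2800/0.3000 = 0.9333
Terminal stock prices: S_uu = 88.2, S_ud = 63, S_dd = 45
Terminal payoffs (K − S): max(-3.2, 0) = 0, max(22, 0) = 22, max(40, 0) = 40
Node u (S = 84): continuation = 1/1.03·[0.9333·0.0000 + 0.0667·22.0000] = 1.4239; exercise value = 1.0000 ≤ continuation, so V_u = 1.4239
Node d (S = 60): continuation = 1/1.03·[0.9333·22.0000 + 0.0667·40.0000] = 22.5243; exercise value = 25.0000 > continuation, so V_d = 25.0000 (exercise)
Node 0 (S = 80): continuation = 1/1.03·[0.9333·1.4239 + 0.0667·25.0000] = 2.9084; exercise value = 5.0000 > continuation, so V_0 = 5.0000 (exercise)

$5.00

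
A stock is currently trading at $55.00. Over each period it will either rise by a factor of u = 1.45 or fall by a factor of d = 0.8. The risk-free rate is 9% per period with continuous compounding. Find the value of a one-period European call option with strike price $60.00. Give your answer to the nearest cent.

Risk-neutral probability p = (e^0.09 − 0.8)/(1.45 − 0.8) = 0.2942/0.6500 = 0.4526
Terminal stock prices: S_u = 79.75, S_d = 44
Terminal payoffs (S − K): max(19.75, 0) = 19.75, max(-16, 0) = 0
Node 0 (S = 55): V_0 = e^(−0.09)·[0.4526·19.7500 + 0.5474·0.0000] = 8.1691

$8.17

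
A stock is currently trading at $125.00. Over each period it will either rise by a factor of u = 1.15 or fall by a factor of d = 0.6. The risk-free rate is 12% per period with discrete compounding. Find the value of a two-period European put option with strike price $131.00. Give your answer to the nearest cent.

Risk-neutral probability p = (1 + 0.12 − 0.6)/(1.15 − 0.6) = 0.5200/0.5500 = 0.9455
Terminal stock prices: S_uu = 165.3, S_ud = 86.25, S_dd = 45
Terminal payoffs (K − S): max(-34.31, 0) = 0, max(44.75, 0) = 44.75, max(86, 0) = 86
Node u (S = 143.8): V_u = 1/1.12·[0.9455·0.0000 + 0.0545·44.7500] = 2.1794
Node d (S = 75): V_d = 1/1.12·[0.9455·44.7500 + 0.0545·86.0000] = 41.9643
Node 0 (S = 125): V_0 = 1/1.12·[0.9455·2.1794 + 0.0545·41.9643] = 3.8835

$3.88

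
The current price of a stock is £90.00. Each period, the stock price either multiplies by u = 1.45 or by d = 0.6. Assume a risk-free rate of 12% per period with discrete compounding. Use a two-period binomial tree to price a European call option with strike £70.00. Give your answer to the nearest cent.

Risk-neutral probability p = (1 + 0.12 − 0.6)/(1.45 − 0.6) = 0.5200/0.8500 = 0.6118
Terminal stock prices: S_uu = 189.2, S_ud = 78.3, S_dd = 32.4
Terminal payoffs (S − K): max(119.2, 0) = 119.2, max(8.3, 0) = 8.3, max(-37.6, 0) = 0
Node u (S = 130.5): V_u = 1/1.12·[0.6118·119.2250 + 0.3882·8.3000] = 68.0000
Node d (S = 54): V_d = 1/1.12·[0.6118·8.3000 + 0.3882·0.0000] = 4.5336
Node 0 (S = 90): V_0 = 1/1.12·[0.6118·68.0000 + 0.3882·4.5336] = 38.7144

£38.71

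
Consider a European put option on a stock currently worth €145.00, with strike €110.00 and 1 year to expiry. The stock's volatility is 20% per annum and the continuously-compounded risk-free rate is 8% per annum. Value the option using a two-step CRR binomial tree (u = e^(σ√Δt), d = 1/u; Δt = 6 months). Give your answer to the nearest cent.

CRR parameters: u = e^(σ√Δt) = e^(0.2·√0.5) = 1.1519, d = 1/u = 0.8681
Per-period rate: rΔt = 0.08·0.5 = 0.04, so R = e^0.04 = 1.0408
Risk-neutral probability p = (e^0.04 − 0.8681)/(1.1519 − 0.8681) = 0.1727/0.2838 = 0.6085
Terminal stock prices: S_uu = 192.4, S_ud = 145, S_dd = 109.3
Terminal payoffs (K − S): max(-82.4, 0) = 0, max(-35, 0) = 0, max(0.7224, 0) = 0.7224
Node u (S = 167): V_u = e^(−0.04)·[0.6085·0.0000 + 0.3915·0.0000] = 0.0000
Node d (S = 125.9): V_d = e^(−0.04)·[0.6085·0.0000 + 0.3915·0.7224] = 0.2717
Node 0 (S = 145): V_0 = e^(−0.04)·[0.6085·0.0000 + 0.3915·0.2717] = 0.1022

€0.10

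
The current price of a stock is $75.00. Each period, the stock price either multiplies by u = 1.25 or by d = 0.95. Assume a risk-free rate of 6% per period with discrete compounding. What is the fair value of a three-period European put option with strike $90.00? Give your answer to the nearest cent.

$7.48

Risk-neutral probability p = (1 + 0.06 − 0.95)/(1.25 − 0.95) = 0.1100/0.3000 = 0.3667
Terminal stock prices: S_uuu = 146.5, S_uud = 111.3, S_udd = 84.61, S_ddd = 64.3
Terminal payoffs (K − S): max(-56.48, 0) = 0, max(-21.33, 0) = 0, max(5.391, 0) = 5.391, max(25.7, 0) = 25.7
Node uu (S = 117.2): V_uu = 1/1.06·[0.3667·0.0000 + 0.6333·0.0000] = 0.0000
Node ud (S = 89.06): V_ud = 1/1.06·[0.3667·0.0000 + 0.6333·5.3906] = 3.2208
Node dd (S = 67.69): V_dd = 1/1.06·[0.3667·5.3906 + 0.6333·25.6969] = 17.2182
Node u (S = 93.75): V_u = 1/1.06·[0.3667·0.0000 + 0.6333·3.2208] = 1.9244
Node d (S = 71.25): V_d = 1/1.06·[0.3667·3.2208 + 0.6333·17.2182] = 11.4017
Node 0 (S = 75): V_0 = 1/1.06·[0.3667·1.9244 + 0.6333·11.4017] = 7.4780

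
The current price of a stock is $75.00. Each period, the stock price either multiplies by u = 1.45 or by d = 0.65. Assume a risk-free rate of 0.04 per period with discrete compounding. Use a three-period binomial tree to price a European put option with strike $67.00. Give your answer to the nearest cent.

Risk-neutral probability p = (1 + 0.04 − 0.65)/(1.45 − 0.65) = 0.3900/0.8000 = 0.4875
Terminal stock prices: S_uuu = 228.6, S_uud = 102.5, S_udd = 45.95, S_ddd = 20.6
Terminal payoffs (K − S): max(-161.6, 0) = 0, max(-35.5, 0) = 0, max(21.05, 0) = 21.05, max(46.4, 0) = 46.4
Node uu (S = 157.7): V_uu = 1/1.04·[0.4875·0.0000 + 0.5125·0.0000] = 0.0000
Node ud (S = 70.69): V_ud = 1/1.04·[0.4875·0.0000 + 0.5125·21.0531] = 10.3747
Node dd (S = 31.69): V_dd = 1/1.04·[0.4875·21.0531 + 0.5125·46.4031] = 32.7356
Node u (S = 108.8): V_u = 1/1.04·[0.4875·0.0000 + 0.5125·10.3747] = 5.1126
Node d (S = 48.75): V_d = 1/1.04·[0.4875·10.3747 + 0.5125·32.7356] = 20.9949
Node 0 (S = 75): V_0 = 1/1.04·[0.4875·5.1126 + 0.5125·20.9949] = 12.7425

$12.74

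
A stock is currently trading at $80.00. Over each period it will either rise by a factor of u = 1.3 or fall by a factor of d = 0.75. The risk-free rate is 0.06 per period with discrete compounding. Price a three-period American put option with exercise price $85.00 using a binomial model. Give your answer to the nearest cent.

$12.68

Risk-neutral probability p = (1 + 0.06 − 0.75)/(1.3 − 0.75) = 0.3100/0.5500 = 0.5636
Terminal stock prices: S_uuu = 175.8, S_uud = 101.4, S_udd = 58.5, S_ddd = 33.75
Terminal payoffs (K − S): max(-90.76, 0) = 0, max(-16.4, 0) = 0, max(26.5, 0) = 26.5, max(51.25, 0) = 51.25
Node uu (S = 135.2): continuation = 1/1.06·[0.5636·0.0000 + 0.4364·0.0000] = 0.0000; exercise value = 0.0000 ≤ continuation, so V_uu = 0.0000
Node ud (S = 78): continuation = 1/1.06·[0.5636·0.0000 + 0.4364·26.5000] = 10.9091; exercise value = 7.0000 ≤ continuation, so V_ud = 10.9091
Node dd (S = 45): continuation = 1/1.06·[0.5636·26.5000 + 0.4364·51.2500] = 35.1887; exercise value = 40.0000 > continuation, so V_dd = 40.0000 (exercise)
Node u (S = 104): continuation = 1/1.06·[0.5636·0.0000 + 0.4364·10.9091] = 4.4909; exercise value = 0.0000 ≤ continuation, so V_u = 4.4909
Node d (S = 60): continuation = 1/1.06·[0.5636·10.9091 + 0.4364·40.0000] = 22.2673; exercise value = 25.0000 > continuation, so V_d = 25.0000 (exercise)
Node 0 (S = 80): continuation = 1/1.06·[0.5636·4.4909 + 0.4364·25.0000] = 12.6795; exercise value = 5.0000 ≤ continuation, so V_0 = 12.6795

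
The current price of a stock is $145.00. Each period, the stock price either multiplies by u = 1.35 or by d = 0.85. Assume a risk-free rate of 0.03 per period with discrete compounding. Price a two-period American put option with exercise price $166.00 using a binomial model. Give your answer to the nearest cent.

Risk-neutral probability p = (1 + 0.03 − 0.85)/(1.35 − 0.85) = 0.1800/0.5000 = 0.3600
Terminal stock prices: S_uu = 264.3, S_ud = 166.4, S_dd = 104.8
Terminal payoffs (K − S): max(-98.26, 0) = 0, max(-0.3875, 0) = 0, max(61.24, 0) = 61.24
Node u (S = 195.8): continuation = 1/1.03·[0.3600·0.0000 + 0.6400·0.0000] = 0.0000; exercise value = 0.0000 ≤ continuation, so V_u = 0.0000
Node d (S = 123.2): continuation = 1/1.03·[0.3600·0.0000 + 0.6400·61.2375] = 38.0505; exercise value = 42.7500 > continuation, so V_d = 42.7500 (exercise)
Node 0 (S = 145): continuation = 1/1.03·[0.3600·0.0000 + 0.6400·42.7500] = 26.5631; exercise value = 21.0000 ≤ continuation, so V_0 = 26.5631

$26.56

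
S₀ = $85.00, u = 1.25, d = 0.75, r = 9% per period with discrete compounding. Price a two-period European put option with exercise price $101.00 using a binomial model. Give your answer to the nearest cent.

$12.39

Risk-neutral probability p = (1 + 0.09 − 0.75)/(1.25 − 0.75) = 0.3400/0.5000 = 0.6800
Terminal stock prices: S_uu = 132.8, S_ud = 79.69, S_dd = 47.81
Terminal payoffs (K − S): max(-31.81, 0) = 0, max(21.31, 0) = 21.31, max(53.19, 0) = 53.19
Node u (S = 106.2): V_u = 1/1.09·[0.6800·0.0000 + 0.3200·21.3125] = 6.2569
Node d (S = 63.75): V_d = 1/1.09·[0.6800·21.3125 + 0.3200·53.1875] = 28.9106
Node 0 (S = 85): V_0 = 1/1.09·[0.6800·6.2569 + 0.3200·28.9106] = 12.3909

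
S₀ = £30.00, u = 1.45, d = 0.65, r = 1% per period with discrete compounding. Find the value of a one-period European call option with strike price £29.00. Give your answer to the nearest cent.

Risk-neutral probability p = (1 + 0.01 − 0.65)/(1.45 − 0.65) = 0.3600/0.8000 = 0.4500
Terminal stock prices: S_u = 43.5, S_d = 19.5
Terminal payoffs (S − K): max(14.5, 0) = 14.5, max(-9.5, 0) = 0
Node 0 (S = 30): V_0 = 1/1.01·[0.4500·14.5000 + 0.5500·0.0000] = 6.4604

£6.46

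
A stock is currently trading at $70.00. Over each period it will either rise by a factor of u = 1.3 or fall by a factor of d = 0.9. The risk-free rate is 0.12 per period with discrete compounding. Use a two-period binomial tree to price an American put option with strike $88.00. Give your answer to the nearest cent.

$18.00

Risk-neutral probability p = (1 + 0.12 − 0.9)/(1.3 − 0.9) = 0.2200/0.4000 = 0.5500
Terminal stock prices: S_uu = 118.3, S_ud = 81.9, S_dd = 56.7
Terminal payoffs (K − S): max(-30.3, 0) = 0, max(6.1, 0) = 6.1, max(31.3, 0) = 31.3
Node u (S = 91): continuation = 1/1.12·[0.5500·0.0000 + 0.4500·6.1000] = 2.4509; exercise value = 0.0000 ≤ continuation, so V_u = 2.4509
Node d (S = 63): continuation = 1/1.12·[0.5500·6.1000 + 0.4500·31.3000] = 15.5714; exercise value = 25.0000 > continuation, so V_d = 25.0000 (exercise)
Node 0 (S = 70): continuation = 1/1.12·[0.5500·2.4509 + 0.4500·25.0000] = 11.2482; exercise value = 18.0000 > continuation, so V_0 = 18.0000 (exercise)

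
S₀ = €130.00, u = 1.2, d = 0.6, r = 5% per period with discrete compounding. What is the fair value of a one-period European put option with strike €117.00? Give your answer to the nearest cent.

Risk-neutral probability p = (1 + 0.05 − 0.6)/(1.2 − 0.6) = 0.4500/0.6000 = 0.7500
Terminal stock prices: S_u = 156, S_d = 78
Terminal payoffs (K − S): max(-39, 0) = 0, max(39, 0) = 39
Node 0 (S = 130): V_0 = 1/1.05·[0.7500·0.0000 + 0.2500·39.0000] = 9.2857

€9.29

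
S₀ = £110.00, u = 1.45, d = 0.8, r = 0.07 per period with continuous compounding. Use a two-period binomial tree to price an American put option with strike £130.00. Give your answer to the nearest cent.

£23.25

Risk-neutral probability p = (e^0.07 − 0.8)/(1.45 − 0.8) = 0.2725/0.6500 = 0.4192
Terminal stock prices: S_uu = 231.3, S_ud = 127.6, S_dd = 70.4
Terminal payoffs (K − S): max(-101.3, 0) = 0, max(2.4, 0) = 2.4, max(59.6, 0) = 59.6
Node u (S = 159.5): continuation = e^(−0.07)·[0.4192·0.0000 + 0.5808·2.4000] = 1.2996; exercise value = 0.0000 ≤ continuation, so V_u = 1.2996
Node d (S = 88): continuation = e^(−0.07)·[0.4192·2.4000 + 0.5808·59.6000] = 33.2112; exercise value = 42.0000 > continuation, so V_d = 42.0000 (exercise)
Node 0 (S = 110): continuation = e^(−0.07)·[0.4192·1.2996 + 0.5808·42.0000] = 23.2508; exercise value = 20.0000 ≤ continuation, so V_0 = 23.2508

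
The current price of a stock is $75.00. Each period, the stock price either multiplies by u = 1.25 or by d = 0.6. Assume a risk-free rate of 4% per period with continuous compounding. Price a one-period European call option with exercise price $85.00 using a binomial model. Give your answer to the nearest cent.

Risk-neutral probability p = (e^0.04 − 0.6)/(1.25 − 0.6) = 0.4408/0.6500 = 0.6782
Terminal stock prices: S_u = 93.75, S_d = 45
Terminal payoffs (S − K): max(8.75, 0) = 8.75, max(-40, 0) = 0
Node 0 (S = 75): V_0 = e^(−0.04)·[0.6782·8.7500 + 0.3218·0.0000] = 5.7013

$5.70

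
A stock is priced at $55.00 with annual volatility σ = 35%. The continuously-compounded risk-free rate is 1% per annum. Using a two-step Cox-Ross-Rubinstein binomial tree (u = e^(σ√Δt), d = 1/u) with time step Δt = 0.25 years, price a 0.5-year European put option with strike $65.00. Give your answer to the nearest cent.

CRR parameters: u = e^(σ√Δt) = e^(0.35·√0.25) = 1.1912, d = 1/u = 0.8395
Per-period rate: rΔt = 0.01·0.25 = 0.0025, so R = e^0.0025 = 1.0025
Risk-neutral probability p = (e^0.0025 − 0.8395)/(1.1912 − 0.8395) = 0.1630/0.3518 = 0.4635
Terminal stock prices: S_uu = 78.05, S_ud = 55, S_dd = 38.76
Terminal payoffs (K − S): max(-13.05, 0) = 0, max(10, 0) = 10, max(26.24, 0) = 26.24
Node u (S = 65.52): V_u = e^(−0.0025)·[0.4635·0.0000 + 0.5365·10.0000] = 5.3518
Node d (S = 46.17): V_d = e^(−0.0025)·[0.4635·10.0000 + 0.5365·26.2422] = 18.6676
Node 0 (S = 55): V_0 = e^(−0.0025)·[0.4635·5.3518 + 0.5365·18.6676] = 12.4648

$12.46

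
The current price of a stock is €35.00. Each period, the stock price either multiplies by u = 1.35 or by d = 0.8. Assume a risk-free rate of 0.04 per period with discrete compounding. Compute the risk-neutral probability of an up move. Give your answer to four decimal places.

Risk-neutral probability p = (1 + 0.04 − 0.8)/(1.35 − 0.8) = 0.2400/0.5500 = 0.4364

p = 0.4364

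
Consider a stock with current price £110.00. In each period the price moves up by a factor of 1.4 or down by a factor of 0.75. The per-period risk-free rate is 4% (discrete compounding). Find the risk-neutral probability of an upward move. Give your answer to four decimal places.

p = 0.4462

Risk-neutral probability p = (1 + 0.04 − 0.75)/(1.4 − 0.75) = 0.2900/0.6500 = 0.4462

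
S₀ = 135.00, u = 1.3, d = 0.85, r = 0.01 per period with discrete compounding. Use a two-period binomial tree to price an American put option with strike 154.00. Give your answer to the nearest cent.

Risk-neutral probability p = (1 + 0.01 − 0.85)/(1.3 − 0.85) = 0.1600/0.4500 = 0.3556
Terminal stock prices: S_uu = 228.2, S_ud = 149.2, S_dd = 97.54
Terminal payoffs (K − S): max(-74.15, 0) = 0, max(4.825, 0) = 4.825, max(56.46, 0) = 56.46
Node u (S = 175.5): continuation = 1/1.01·[0.3556·0.0000 + 0.6444·4.8250] = 3.0787; exercise value = 0.0000 ≤ continuation, so V_u = 3.0787
Node d (S = 114.8): continuation = 1/1.01·[0.3556·4.8250 + 0.6444·56.4625] = 37.7252; exercise value = 39.2500 > continuation, so V_d = 39.2500 (exercise)
Node 0 (S = 135): continuation = 1/1.01·[0.3556·3.0787 + 0.6444·39.2500] = 26.1278; exercise value = 19.0000 ≤ continuation, so V_0 = 26.1278

26.13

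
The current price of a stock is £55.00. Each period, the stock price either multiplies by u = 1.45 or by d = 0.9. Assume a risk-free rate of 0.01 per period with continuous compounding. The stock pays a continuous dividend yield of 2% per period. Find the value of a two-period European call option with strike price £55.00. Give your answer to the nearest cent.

Per-period risk-free factor R = e^0.01 = 1.0101; dividend-adjusted growth = e^(0.01−0.02) = 0.9900.
Risk-neutral probability p = (0.9900 − 0.9)/(1.45 − 0.9) = 0.0900/0.5500 = 0.1637
Terminal stock prices: S_uu = 115.6, S_ud = 71.78, S_dd = 44.55
Terminal payoffs (S − K): max(60.64, 0) = 60.64, max(16.78, 0) = 16.78, max(-10.45, 0) = 0
Node u (S = 79.75): V_u = e^(−0.01)·[0.1637·60.6375 + 0.8363·16.7750] = 23.7181
Node d (S = 49.5): V_d = e^(−0.01)·[0.1637·16.7750 + 0.8363·0.0000] = 2.7192
Node 0 (S = 55): V_0 = e^(−0.01)·[0.1637·23.7181 + 0.8363·2.7192] = 6.0960

£6.10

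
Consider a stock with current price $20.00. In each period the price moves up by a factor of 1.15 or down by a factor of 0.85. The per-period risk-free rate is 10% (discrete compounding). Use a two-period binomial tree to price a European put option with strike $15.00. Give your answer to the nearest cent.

$0.01

Risk-neutral probability p = (1 + 0.1 − 0.85)/(1.15 − 0.85) = 0.2500/0.3000 = 0.8333
Terminal stock prices: S_uu = 26.45, S_ud = 19.55, S_dd = 14.45
Terminal payoffs (K − S): max(-11.45, 0) = 0, max(-4.55, 0) = 0, max(0.55, 0) = 0.55
Node u (S = 23): V_u = 1/1.1·[0.8333·0.0000 + 0.1667·0.0000] = 0.0000
Node d (S = 17): V_d = 1/1.1·[0.8333·0.0000 + 0.1667·0.5500] = 0.0833
Node 0 (S = 20): V_0 = 1/1.1·[0.8333·0.0000 + 0.1667·0.0833] = 0.0126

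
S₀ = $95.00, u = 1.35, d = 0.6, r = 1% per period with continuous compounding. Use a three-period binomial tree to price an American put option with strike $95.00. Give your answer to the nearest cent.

$22.89

Risk-neutral probability p = (e^0.01 − 0.6)/(1.35 − 0.6) = 0.4101/0.7500 = 0.5467
Terminal stock prices: S_uuu = 233.7, S_uud = 103.9, S_udd = 46.17, S_ddd = 20.52
Terminal payoffs (K − S): max(-138.7, 0) = 0, max(-8.883, 0) = 0, max(48.83, 0) = 48.83, max(74.48, 0) = 74.48
Node uu (S = 173.1): continuation = e^(−0.01)·[0.5467·0.0000 + 0.4533·0.0000] = 0.0000; exercise value = 0.0000 ≤ continuation, so V_uu = 0.0000
Node ud (S = 76.95): continuation = e^(−0.01)·[0.5467·0.0000 + 0.4533·48.8300] = 21.9128; exercise value = 18.0500 ≤ continuation, so V_ud = 21.9128
Node dd (S = 34.2): continuation = e^(−0.01)·[0.5467·48.8300 + 0.4533·74.4800] = 59.8547; exercise value = 60.8000 > continuation, so V_dd = 60.8000 (exercise)
Node u (S = 128.2): continuation = e^(−0.01)·[0.5467·0.0000 + 0.4533·21.9128] = 9.8335; exercise value = 0.0000 ≤ continuation, so V_u = 9.8335
Node d (S = 57): continuation = e^(−0.01)·[0.5467·21.9128 + 0.4533·60.8000] = 39.1456; exercise value = 38.0000 ≤ continuation, so V_d = 39.1456
Node 0 (S = 95): continuation = e^(−0.01)·[0.5467·9.8335 + 0.4533·39.1456] = 22.8897; exercise value = 0.0000 ≤ continuation, so V_0 = 22.8897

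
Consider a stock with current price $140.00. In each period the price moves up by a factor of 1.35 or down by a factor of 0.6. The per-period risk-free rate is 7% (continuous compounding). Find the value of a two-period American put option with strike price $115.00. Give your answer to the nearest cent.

$11.02

Risk-neutral probability p = (e^0.07 − 0.6)/(1.35 − 0.6) = 0.4725/0.7500 = 0.6300
Terminal stock prices: S_uu = 255.2, S_ud = 113.4, S_dd = 50.4
Terminal payoffs (K − S): max(-140.2, 0) = 0, max(1.6, 0) = 1.6, max(64.6, 0) = 64.6
Node u (S = 189): continuation = e^(−0.07)·[0.6300·0.0000 + 0.3700·1.6000] = 0.5520; exercise value = 0.0000 ≤ continuation, so V_u = 0.5520
Node d (S = 84): continuation = e^(−0.07)·[0.6300·1.6000 + 0.3700·64.6000] = 23.2253; exercise value = 31.0000 > continuation, so V_d = 31.0000 (exercise)
Node 0 (S = 140): continuation = e^(−0.07)·[0.6300·0.5520 + 0.3700·31.0000] = 11.0185; exercise value = 0.0000 ≤ continuation, so V_0 = 11.0185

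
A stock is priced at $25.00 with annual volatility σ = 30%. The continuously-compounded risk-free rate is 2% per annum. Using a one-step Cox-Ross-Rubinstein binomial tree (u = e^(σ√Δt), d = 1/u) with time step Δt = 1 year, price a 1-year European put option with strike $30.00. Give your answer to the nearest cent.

CRR parameters: u = e^(σ√Δt) = e^(0.3·√1) = 1.3499, d = 1/u = 0.7408
Per-period rate: rΔt = 0.02·1 = 0.02, so R = e^0.02 = 1.0202
Risk-neutral probability p = (e^0.02 − 0.7408)/(1.3499 − 0.7408) = 0.2794/0.6090 = 0.4587
Terminal stock prices: S_u = 33.75, S_d = 18.52
Terminal payoffs (K − S): max(-3.746, 0) = 0, max(11.48, 0) = 11.48
Node 0 (S = 25): V_0 = e^(−0.02)·[0.4587·0.0000 + 0.5413·11.4795] = 6.0905

$6.09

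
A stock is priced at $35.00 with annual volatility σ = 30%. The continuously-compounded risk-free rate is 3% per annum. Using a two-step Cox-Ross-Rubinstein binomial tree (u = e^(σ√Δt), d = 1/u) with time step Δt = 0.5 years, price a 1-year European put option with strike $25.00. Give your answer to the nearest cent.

CRR parameters: u = e^(σ√Δt) = e^(0.3·√0.5) = 1.2363, d = 1/u = 0.8089
Per-period rate: rΔt = 0.03·0.5 = 0.015, so R = e^0.015 = 1.0151
Risk-neutral probability p = (e^0.015 − 0.8089)/(1.2363 − 0.8089) = 0.2063/0.4275 = 0.4825
Terminal stock prices: S_uu = 53.5, S_ud = 35, S_dd = 22.9
Terminal payoffs (K − S): max(-28.5, 0) = 0, max(-10, 0) = 0, max(2.101, 0) = 2.101
Node u (S = 43.27): V_u = e^(−0.015)·[0.4825·0.0000 + 0.5175·0.0000] = 0.0000
Node d (S = 28.31): V_d = e^(−0.015)·[0.4825·0.0000 + 0.5175·2.1012] = 1.0711
Node 0 (S = 35): V_0 = e^(−0.015)·[0.4825·0.0000 + 0.5175·1.0711] = 0.5460

$0.55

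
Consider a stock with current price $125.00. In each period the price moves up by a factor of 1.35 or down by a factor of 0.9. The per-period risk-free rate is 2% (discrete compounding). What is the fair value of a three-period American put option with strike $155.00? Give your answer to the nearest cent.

$33.03

Risk-neutral probability p = (1 + 0.02 − 0.9)/(1.35 − 0.9) = 0.1200/0.4500 = 0.2667
Terminal stock prices: S_uuu = 307.5, S_uud = 205, S_udd = 136.7, S_ddd = 91.13
Terminal payoffs (K − S): max(-152.5, 0) = 0, max(-50.03, 0) = 0, max(18.31, 0) = 18.31, max(63.87, 0) = 63.87
Node uu (S = 227.8): continuation = 1/1.02·[0.2667·0.0000 + 0.7333·0.0000] = 0.0000; exercise value = 0.0000 ≤ continuation, so V_uu = 0.0000
Node ud (S = 151.9): continuation = 1/1.02·[0.2667·0.0000 + 0.7333·18.3125] = 13.1658; exercise value = 3.1250 ≤ continuation, so V_ud = 13.1658
Node dd (S = 101.2): continuation = 1/1.02·[0.2667·18.3125 + 0.7333·63.8750] = 50.7108; exercise value = 53.7500 > continuation, so V_dd = 53.7500 (exercise)
Node u (S = 168.8): continuation = 1/1.02·[0.2667·0.0000 + 0.7333·13.1658] = 9.4656; exercise value = 0.0000 ≤ continuation, so V_u = 9.4656
Node d (S = 112.5): continuation = 1/1.02·[0.2667·13.1658 + 0.7333·53.7500] = 42.0858; exercise value = 42.5000 > continuation, so V_d = 42.5000 (exercise)
Node 0 (S = 125): continuation = 1/1.02·[0.2667·9.4656 + 0.7333·42.5000] = 33.0302; exercise value = 30.0000 ≤ continuation, so V_0 = 33.0302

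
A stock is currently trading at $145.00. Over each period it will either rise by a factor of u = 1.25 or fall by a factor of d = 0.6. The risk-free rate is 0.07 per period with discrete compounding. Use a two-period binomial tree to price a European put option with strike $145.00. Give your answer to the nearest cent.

$18.90

Risk-neutral probability p = (1 + 0.07 − 0.6)/(1.25 − 0.6) = 0.4700/0.6500 = 0.7231
Terminal stock prices: S_uu = 226.6, S_ud = 108.8, S_dd = 52.2
Terminal payoffs (K − S): max(-81.56, 0) = 0, max(36.25, 0) = 36.25, max(92.8, 0) = 92.8
Node u (S = 181.2): V_u = 1/1.07·[0.7231·0.0000 + 0.2769·36.2500] = 9.3817
Node d (S = 87): V_d = 1/1.07·[0.7231·36.2500 + 0.2769·92.8000] = 48.5140
Node 0 (S = 145): V_0 = 1/1.07·[0.7231·9.3817 + 0.2769·48.5140] = 18.8957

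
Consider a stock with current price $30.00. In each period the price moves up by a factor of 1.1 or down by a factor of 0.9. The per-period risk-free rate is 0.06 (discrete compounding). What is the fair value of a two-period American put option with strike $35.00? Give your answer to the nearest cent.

$5.00

Risk-neutral probability p = (1 + 0.06 − 0.9)/(1.1 − 0.9) = 0.1600/0.2000 = 0.8000
Terminal stock prices: S_uu = 36.3, S_ud = 29.7, S_dd = 24.3
Terminal payoffs (K − S): max(-1.3, 0) = 0, max(5.3, 0) = 5.3, max(10.7, 0) = 10.7
Node u (S = 33): continuation = 1/1.06·[0.8000·0.0000 + 0.2000·5.3000] = 1.0000; exercise value = 2.0000 > continuation, so V_u = 2.0000 (exercise)
Node d (S = 27): continuation = 1/1.06·[0.8000·5.3000 + 0.2000·10.7000] = 6.0189; exercise value = 8.0000 > continuation, so V_d = 8.0000 (exercise)
Node 0 (S = 30): continuation = 1/1.06·[0.8000·2.0000 + 0.2000·8.0000] = 3.0189; exercise value = 5.0000 > continuation, so V_0 = 5.0000 (exercise)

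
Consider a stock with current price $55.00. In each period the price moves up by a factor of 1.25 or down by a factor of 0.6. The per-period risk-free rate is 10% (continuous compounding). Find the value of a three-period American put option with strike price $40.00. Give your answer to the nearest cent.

$1.85

Risk-neutral probability p = (e^0.1 − 0.6)/(1.25 − 0.6) = 0.5052/0.6500 = 0.7772
Terminal stock prices: S_uuu = 107.4, S_uud = 51.56, S_udd = 24.75, S_ddd = 11.88
Terminal payoffs (K − S): max(-67.42, 0) = 0, max(-11.56, 0) = 0, max(15.25, 0) = 15.25, max(28.12, 0) = 28.12
Node uu (S = 85.94): continuation = e^(−0.1)·[0.7772·0.0000 + 0.2228·0.0000] = 0.0000; exercise value = 0.0000 ≤ continuation, so V_uu = 0.0000
Node ud (S = 41.25): continuation = e^(−0.1)·[0.7772·0.0000 + 0.2228·15.2500] = 3.0746; exercise value = 0.0000 ≤ continuation, so V_ud = 3.0746
Node dd (S = 19.8): continuation = e^(−0.1)·[0.7772·15.2500 + 0.2228·28.1200] = 16.3935; exercise value = 20.2000 > continuation, so V_dd = 20.2000 (exercise)
Node u (S = 68.75): continuation = e^(−0.1)·[0.7772·0.0000 + 0.2228·3.0746] = 0.6199; exercise value = 0.0000 ≤ continuation, so V_u = 0.6199
Node d (S = 33): continuation = e^(−0.1)·[0.7772·3.0746 + 0.2228·20.2000] = 6.2346; exercise value = 7.0000 > continuation, so V_d = 7.0000 (exercise)
Node 0 (S = 55): continuation = e^(−0.1)·[0.7772·0.6199 + 0.2228·7.0000] = 1.8472; exercise value = 0.0000 ≤ continuation, so V_0 = 1.8472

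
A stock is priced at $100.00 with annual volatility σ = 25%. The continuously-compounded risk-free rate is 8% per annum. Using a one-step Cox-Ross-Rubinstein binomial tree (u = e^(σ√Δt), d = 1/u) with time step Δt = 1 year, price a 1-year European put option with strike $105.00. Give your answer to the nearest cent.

$9.95

CRR parameters: u = e^(σ√Δt) = e^(0.25·√1) = 1.2840, d = 1/u = 0.7788
Per-period rate: rΔt = 0.08·1 = 0.08, so R = e^0.08 = 1.0833
Risk-neutral probability p = (e^0.08 − 0.7788)/(1.2840 − 0.7788) = 0.3045/0.5052 = 0.6027
Terminal stock prices: S_u = 128.4, S_d = 77.88
Terminal payoffs (K − S): max(-23.4, 0) = 0, max(27.12, 0) = 27.12
Node 0 (S = 100): V_0 = e^(−0.08)·[0.6027·0.0000 + 0.3973·27.1199] = 9.9470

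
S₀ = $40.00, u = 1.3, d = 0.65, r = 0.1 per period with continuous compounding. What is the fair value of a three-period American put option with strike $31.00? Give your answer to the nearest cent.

Risk-neutral probability p = (e^0.1 − 0.65)/(1.3 − 0.65) = 0.4552/0.6500 = 0.7003
Terminal stock prices: S_uuu = 87.88, S_uud = 43.94, S_udd = 21.97, S_ddd = 10.98
Terminal payoffs (K − S): max(-56.88, 0) = 0, max(-12.94, 0) = 0, max(9.03, 0) = 9.03, max(20.02, 0) = 20.02
Node uu (S = 67.6): continuation = e^(−0.1)·[0.7003·0.0000 + 0.2997·0.0000] = 0.0000; exercise value = 0.0000 ≤ continuation, so V_uu = 0.0000
Node ud (S = 33.8): continuation = e^(−0.1)·[0.7003·0.0000 + 0.2997·9.0300] = 2.4491; exercise value = 0.0000 ≤ continuation, so V_ud = 2.4491
Node dd (S = 16.9): continuation = e^(−0.1)·[0.7003·9.0300 + 0.2997·20.0150] = 11.1500; exercise value = 14.1000 > continuation, so V_dd = 14.1000 (exercise)
Node u (S = 52): continuation = e^(−0.1)·[0.7003·0.0000 + 0.2997·2.4491] = 0.6642; exercise value = 0.0000 ≤ continuation, so V_u = 0.6642
Node d (S = 26): continuation = e^(−0.1)·[0.7003·2.4491 + 0.2997·14.1000] = 5.3759; exercise value = 5.0000 ≤ continuation, so V_d = 5.3759
Node 0 (S = 40): continuation = e^(−0.1)·[0.7003·0.6642 + 0.2997·5.3759] = 1.8789; exercise value = 0.0000 ≤ continuation, so V_0 = 1.8789

$1.88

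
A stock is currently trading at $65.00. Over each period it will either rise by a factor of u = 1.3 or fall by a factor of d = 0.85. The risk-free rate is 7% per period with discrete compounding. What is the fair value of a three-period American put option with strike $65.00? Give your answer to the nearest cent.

$5.07

Risk-neutral probability p = (1 + 0.07 − 0.85)/(1.3 − 0.85) = 0.2200/0.4500 = 0.4889
Terminal stock prices: S_uuu = 142.8, S_uud = 93.37, S_udd = 61.05, S_ddd = 39.92
Terminal payoffs (K − S): max(-77.81, 0) = 0, max(-28.37, 0) = 0, max(3.949, 0) = 3.949, max(25.08, 0) = 25.08
Node uu (S = 109.9): continuation = 1/1.07·[0.4889·0.0000 + 0.5111·0.0000] = 0.0000; exercise value = 0.0000 ≤ continuation, so V_uu = 0.0000
Node ud (S = 71.83): continuation = 1/1.07·[0.4889·0.0000 + 0.5111·3.9488] = 1.8862; exercise value = 0.0000 ≤ continuation, so V_ud = 1.8862
Node dd (S = 46.96): continuation = 1/1.07·[0.4889·3.9488 + 0.5111·25.0819] = 13.7852; exercise value = 18.0375 > continuation, so V_dd = 18.0375 (exercise)
Node u (S = 84.5): continuation = 1/1.07·[0.4889·0.0000 + 0.5111·1.8862] = 0.9010; exercise value = 0.0000 ≤ continuation, so V_u = 0.9010
Node d (S = 55.25): continuation = 1/1.07·[0.4889·1.8862 + 0.5111·18.0375] = 9.4779; exercise value = 9.7500 > continuation, so V_d = 9.7500 (exercise)
Node 0 (S = 65): continuation = 1/1.07·[0.4889·0.9010 + 0.5111·9.7500] = 5.0690; exercise value = 0.0000 ≤ continuation, so V_0 = 5.0690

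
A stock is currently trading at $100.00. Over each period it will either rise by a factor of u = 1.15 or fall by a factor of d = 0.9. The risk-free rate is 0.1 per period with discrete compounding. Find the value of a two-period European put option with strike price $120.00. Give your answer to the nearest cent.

Risk-neutral probability p = (1 + 0.1 − 0.9)/(1.15 − 0.9) = 0.2000/0.2500 = 0.8000
Terminal stock prices: S_uu = 132.2, S_ud = 103.5, S_dd = 81
Terminal payoffs (K − S): max(-12.25, 0) = 0, max(16.5, 0) = 16.5, max(39, 0) = 39
Node u (S = 115): V_u = 1/1.1·[0.8000·0.0000 + 0.2000·16.5000] = 3.0000
Node d (S = 90): V_d = 1/1.1·[0.8000·16.5000 + 0.2000·39.0000] = 19.0909
Node 0 (S = 100): V_0 = 1/1.1·[0.8000·3.0000 + 0.2000·19.0909] = 5.6529

$5.65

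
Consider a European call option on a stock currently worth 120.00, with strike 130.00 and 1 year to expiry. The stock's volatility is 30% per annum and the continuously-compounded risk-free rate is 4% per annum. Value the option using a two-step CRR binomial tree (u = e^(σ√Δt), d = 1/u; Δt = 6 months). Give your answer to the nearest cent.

12.55

CRR parameters: u = e^(σ√Δt) = e^(0.3·√0.5) = 1.2363, d = 1/u = 0.8089
Per-period rate: rΔt = 0.04·0.5 = 0.02, so R = e^0.02 = 1.0202
Risk-neutral probability p = (e^0.02 − 0.8089)/(1.2363 − 0.8089) = 0.2113/0.4275 = 0.4944
Terminal stock prices: S_uu = 183.4, S_ud = 120, S_dd = 78.51
Terminal payoffs (S − K): max(53.42, 0) = 53.42, max(-10, 0) = 0, max(-51.49, 0) = 0
Node u (S = 148.4): V_u = e^(−0.02)·[0.4944·53.4158 + 0.5056·0.0000] = 25.8871
Node d (S = 97.06): V_d = e^(−0.02)·[0.4944·0.0000 + 0.5056·0.0000] = 0.0000
Node 0 (S = 120): V_0 = e^(−0.02)·[0.4944·25.8871 + 0.5056·0.0000] = 12.5458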